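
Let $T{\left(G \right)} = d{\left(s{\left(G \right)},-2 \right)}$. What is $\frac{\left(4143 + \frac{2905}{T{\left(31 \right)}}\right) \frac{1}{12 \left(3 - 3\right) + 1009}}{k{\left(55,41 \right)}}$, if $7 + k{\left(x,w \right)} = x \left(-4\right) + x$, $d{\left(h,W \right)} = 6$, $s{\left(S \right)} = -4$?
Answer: $- \frac{27763}{1041288} \approx -0.026662$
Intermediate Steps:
$k{\left(x,w \right)} = -7 - 3 x$ ($k{\left(x,w \right)} = -7 + \left(x \left(-4\right) + x\right) = -7 + \left(- 4 x + x\right) = -7 - 3 x$)
$T{\left(G \right)} = 6$
$\frac{\left(4143 + \frac{2905}{T{\left(31 \right)}}\right) \frac{1}{12 \left(3 - 3\right) + 1009}}{k{\left(55,41 \right)}} = \frac{\left(4143 + \frac{2905}{6}\right) \frac{1}{12 \left(3 - 3\right) + 1009}}{-7 - 165} = \frac{\left(4143 + 2905 \cdot \frac{1}{6}\right) \frac{1}{12 \cdot 0 + 1009}}{-7 - 165} = \frac{\left(4143 + \frac{2905}{6}\right) \frac{1}{0 + 1009}}{-172} = \frac{27763}{6 \cdot 1009} \left(- \frac{1}{172}\right) = \frac{27763}{6} \cdot \frac{1}{1009} \left(- \frac{1}{172}\right) = \frac{27763}{6054} \left(- \frac{1}{172}\right) = - \frac{27763}{1041288}$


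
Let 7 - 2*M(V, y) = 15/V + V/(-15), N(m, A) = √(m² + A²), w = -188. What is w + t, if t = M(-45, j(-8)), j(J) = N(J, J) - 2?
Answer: -1115/6 ≈ -185.83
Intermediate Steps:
N(m, A) = √(A² + m²)
j(J) = -2 + √2*√(J²) (j(J) = √(J² + J²) - 2 = √(2*J²) - 2 = √2*√(J²) - 2 = -2 + √2*√(J²))
M(V, y) = 7/2 - 15/(2*V) + V/30 (M(V, y) = 7/2 - (15/V + V/(-15))/2 = 7/2 - (15/V + V*(-1/15))/2 = 7/2 - (15/V - V/15)/2 = 7/2 + (-15/(2*V) + V/30) = 7/2 - 15/(2*V) + V/30)
t = 13/6 (t = (1/30)*(-225 - 45*(105 - 45))/(-45) = (1/30)*(-1/45)*(-225 - 45*60) = (1/30)*(-1/45)*(-225 - 2700) = (1/30)*(-1/45)*(-2925) = 13/6 ≈ 2.1667)
w + t = -188 + 13/6 = -1115/6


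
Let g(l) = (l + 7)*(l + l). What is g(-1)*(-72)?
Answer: 864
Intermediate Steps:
g(l) = 2*l*(7 + l) (g(l) = (7 + l)*(2*l) = 2*l*(7 + l))
g(-1)*(-72) = (2*(-1)*(7 - 1))*(-72) = (2*(-1)*6)*(-72) = -12*(-72) = 864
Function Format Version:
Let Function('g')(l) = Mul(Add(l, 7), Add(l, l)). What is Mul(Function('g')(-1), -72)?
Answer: 864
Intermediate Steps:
Function('g')(l) = Mul(2, l, Add(7, l)) (Function('g')(l) = Mul(Add(7, l), Mul(2, l)) = Mul(2, l, Add(7, l)))
Mul(Function('g')(-1), -72) = Mul(Mul(2, -1, Add(7, -1)), -72) = Mul(Mul(2, -1, 6), -72) = Mul(-12, -72) = 864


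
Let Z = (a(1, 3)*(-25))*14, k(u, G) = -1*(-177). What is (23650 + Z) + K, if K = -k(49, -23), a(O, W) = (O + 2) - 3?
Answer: 23473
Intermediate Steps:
k(u, G) = 177
a(O, W) = -1 + O (a(O, W) = (2 + O) - 3 = -1 + O)
K = -177 (K = -1*177 = -177)
Z = 0 (Z = ((-1 + 1)*(-25))*14 = (0*(-25))*14 = 0*14 = 0)
(23650 + Z) + K = (23650 + 0) - 177 = 23650 - 177 = 23473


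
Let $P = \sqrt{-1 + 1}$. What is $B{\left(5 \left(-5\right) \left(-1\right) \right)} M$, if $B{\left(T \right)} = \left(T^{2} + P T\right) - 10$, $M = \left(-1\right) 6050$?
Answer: $-3720750$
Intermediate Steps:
$M = -6050$
$P = 0$ ($P = \sqrt{0} = 0$)
$B{\left(T \right)} = -10 + T^{2}$ ($B{\left(T \right)} = \left(T^{2} + 0 T\right) - 10 = \left(T^{2} + 0\right) - 10 = T^{2} - 10 = -10 + T^{2}$)
$B{\left(5 \left(-5\right) \left(-1\right) \right)} M = \left(-10 + \left(5 \left(-5\right) \left(-1\right)\right)^{2}\right) \left(-6050\right) = \left(-10 + \left(\left(-25\right) \left(-1\right)\right)^{2}\right) \left(-6050\right) = \left(-10 + 25^{2}\right) \left(-6050\right) = \left(-10 + 625\right) \left(-6050\right) = 615 \left(-6050\right) = -3720750$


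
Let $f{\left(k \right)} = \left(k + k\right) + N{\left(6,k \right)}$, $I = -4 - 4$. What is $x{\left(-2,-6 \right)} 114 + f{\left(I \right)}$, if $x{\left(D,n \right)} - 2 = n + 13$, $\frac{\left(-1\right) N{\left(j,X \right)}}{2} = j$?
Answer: $998$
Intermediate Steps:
$N{\left(j,X \right)} = - 2 j$
$I = -8$
$x{\left(D,n \right)} = 15 + n$ ($x{\left(D,n \right)} = 2 + \left(n + 13\right) = 2 + \left(13 + n\right) = 15 + n$)
$f{\left(k \right)} = -12 + 2 k$ ($f{\left(k \right)} = \left(k + k\right) - 12 = 2 k - 12 = -12 + 2 k$)
$x{\left(-2,-6 \right)} 114 + f{\left(I \right)} = \left(15 - 6\right) 114 + \left(-12 + 2 \left(-8\right)\right) = 9 \cdot 114 - 28 = 1026 - 28 = 998$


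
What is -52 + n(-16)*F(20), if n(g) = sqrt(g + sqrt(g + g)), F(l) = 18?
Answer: -52 + 36*sqrt(-4 + I*sqrt(2)) ≈ -39.461 + 73.084*I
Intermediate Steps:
n(g) = sqrt(g + sqrt(2)*sqrt(g)) (n(g) = sqrt(g + sqrt(2*g)) = sqrt(g + sqrt(2)*sqrt(g)))
-52 + n(-16)*F(20) = -52 + sqrt(-16 + sqrt(2)*sqrt(-16))*18 = -52 + sqrt(-16 + sqrt(2)*(4*I))*18 = -52 + sqrt(-16 + 4*I*sqrt(2))*18 = -52 + 18*sqrt(-16 + 4*I*sqrt(2))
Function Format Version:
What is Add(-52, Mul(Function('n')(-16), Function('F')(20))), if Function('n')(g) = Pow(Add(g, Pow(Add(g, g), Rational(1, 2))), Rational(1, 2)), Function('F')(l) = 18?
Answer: Add(-52, Mul(36, Pow(Add(-4, Mul(I, Pow(2, Rational(1, 2)))), Rational(1, 2)))) ≈ Add(-39.461, Mul(73.084, I))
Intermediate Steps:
Function('n')(g) = Pow(Add(g, Mul(Pow(2, Rational(1, 2)), Pow(g, Rational(1, 2)))), Rational(1, 2)) (Function('n')(g) = Pow(Add(g, Pow(Mul(2, g), Rational(1, 2))), Rational(1, 2)) = Pow(Add(g, Mul(Pow(2, Rational(1, 2)), Pow(g, Rational(1, 2)))), Rational(1, 2)))
Add(-52, Mul(Function('n')(-16), Function('F')(20))) = Add(-52, Mul(Pow(Add(-16, Mul(Pow(2, Rational(1, 2)), Pow(-16, Rational(1, 2)))), Rational(1, 2)), 18)) = Add(-52, Mul(Pow(Add(-16, Mul(Pow(2, Rational(1, 2)), Mul(4, I))), Rational(1, 2)), 18)) = Add(-52, Mul(Pow(Add(-16, Mul(4, I, Pow(2, Rational(1, 2)))), Rational(1, 2)), 18)) = Add(-52, Mul(18, Pow(Add(-16, Mul(4, I, Pow(2, Rational(1, 2)))), Rational(1, 2))))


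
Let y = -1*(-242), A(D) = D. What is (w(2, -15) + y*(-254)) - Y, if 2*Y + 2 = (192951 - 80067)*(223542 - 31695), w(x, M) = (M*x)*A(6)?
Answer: -10828290021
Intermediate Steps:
y = 242
w(x, M) = 6*M*x (w(x, M) = (M*x)*6 = 6*M*x)
Y = 10828228373 (Y = -1 + ((192951 - 80067)*(223542 - 31695))/2 = -1 + (112884*191847)/2 = -1 + (½)*21656456748 = -1 + 10828228374 = 10828228373)
(w(2, -15) + y*(-254)) - Y = (6*(-15)*2 + 242*(-254)) - 1*10828228373 = (-180 - 61468) - 10828228373 = -61648 - 10828228373 = -10828290021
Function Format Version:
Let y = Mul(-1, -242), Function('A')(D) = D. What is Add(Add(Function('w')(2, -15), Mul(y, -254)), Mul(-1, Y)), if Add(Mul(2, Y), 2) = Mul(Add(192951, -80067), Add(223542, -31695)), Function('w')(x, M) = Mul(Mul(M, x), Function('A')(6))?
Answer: -10828290021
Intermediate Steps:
y = 242
Function('w')(x, M) = Mul(6, M, x) (Function('w')(x, M) = Mul(Mul(M, x), 6) = Mul(6, M, x))
Y = 10828228373 (Y = Add(-1, Mul(Rational(1, 2), Mul(Add(192951, -80067), Add(223542, -31695)))) = Add(-1, Mul(Rational(1, 2), Mul(112884, 191847))) = Add(-1, Mul(Rational(1, 2), 21656456748)) = Add(-1, 10828228374) = 10828228373)
Add(Add(Function('w')(2, -15), Mul(y, -254)), Mul(-1, Y)) = Add(Add(Mul(6, -15, 2), Mul(242, -254)), Mul(-1, 10828228373)) = Add(Add(-180, -61468), -10828228373) = Add(-61648, -10828228373) = -10828290021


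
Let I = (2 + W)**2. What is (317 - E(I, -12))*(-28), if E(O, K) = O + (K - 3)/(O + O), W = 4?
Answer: -47243/6 ≈ -7873.8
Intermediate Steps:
I = 36 (I = (2 + 4)**2 = 6**2 = 36)
E(O, K) = O + (-3 + K)/(2*O) (E(O, K) = O + (-3 + K)/((2*O)) = O + (-3 + K)*(1/(2*O)) = O + (-3 + K)/(2*O))
(317 - E(I, -12))*(-28) = (317 - (-3 - 12 + 2*36**2)/(2*36))*(-28) = (317 - (-3 - 12 + 2*1296)/(2*36))*(-28) = (317 - (-3 - 12 + 2592)/(2*36))*(-28) = (317 - 2577/(2*36))*(-28) = (317 - 1*859/24)*(-28) = (317 - 859/24)*(-28) = (6749/24)*(-28) = -47243/6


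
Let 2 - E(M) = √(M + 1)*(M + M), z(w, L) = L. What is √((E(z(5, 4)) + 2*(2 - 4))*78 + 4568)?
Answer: 2*√(1103 - 156*√5) ≈ 54.924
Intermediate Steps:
E(M) = 2 - 2*M*√(1 + M) (E(M) = 2 - √(M + 1)*(M + M) = 2 - √(1 + M)*2*M = 2 - 2*M*√(1 + M))
√((E(z(5, 4)) + 2*(2 - 4))*78 + 4568) = √(((2 - 2*4*√(1 + 4)) + 2*(2 - 4))*78 + 4568) = √(((2 - 2*4*√5) + 2*(-2))*78 + 4568) = √(((2 - 8*√5) - 4)*78 + 4568) = √((-2 - 8*√5)*78 + 4568) = √((-156 - 624*√5) + 4568) = √(4412 - 624*√5)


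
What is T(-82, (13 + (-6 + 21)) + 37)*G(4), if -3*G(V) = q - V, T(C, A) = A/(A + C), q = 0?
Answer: -260/51 ≈ -5.0980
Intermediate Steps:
T(C, A) = A/(A + C)
G(V) = V/3 (G(V) = -(0 - V)/3 = -(-1)*V/3 = V/3)
T(-82, (13 + (-6 + 21)) + 37)*G(4) = (((13 + (-6 + 21)) + 37)/(((13 + (-6 + 21)) + 37) - 82))*((⅓)*4) = (((13 + 15) + 37)/(((13 + 15) + 37) - 82))*(4/3) = ((28 + 37)/((28 + 37) - 82))*(4/3) = (65/(65 - 82))*(4/3) = (65/(-17))*(4/3) = (65*(-1/17))*(4/3) = -65/17*4/3 = -260/51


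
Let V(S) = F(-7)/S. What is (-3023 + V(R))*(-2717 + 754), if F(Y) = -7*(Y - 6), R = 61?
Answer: 361804456/61 ≈ 5.9312e+6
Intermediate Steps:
F(Y) = 42 - 7*Y (F(Y) = -7*(-6 + Y) = 42 - 7*Y)
V(S) = 91/S (V(S) = (42 - 7*(-7))/S = (42 + 49)/S = 91/S)
(-3023 + V(R))*(-2717 + 754) = (-3023 + 91/61)*(-2717 + 754) = (-3023 + 91*(1/61))*(-1963) = (-3023 + 91/61)*(-1963) = -184312/61*(-1963) = 361804456/61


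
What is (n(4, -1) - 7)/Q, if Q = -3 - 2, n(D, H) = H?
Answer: 8/5 ≈ 1.6000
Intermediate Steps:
Q = -5
(n(4, -1) - 7)/Q = (-1 - 7)/(-5) = -⅕*(-8) = 8/5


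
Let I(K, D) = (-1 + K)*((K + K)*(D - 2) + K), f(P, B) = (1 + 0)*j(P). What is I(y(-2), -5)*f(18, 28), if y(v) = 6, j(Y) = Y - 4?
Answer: -5460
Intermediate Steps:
j(Y) = -4 + Y
f(P, B) = -4 + P (f(P, B) = (1 + 0)*(-4 + P) = 1*(-4 + P) = -4 + P)
I(K, D) = (-1 + K)*(K + 2*K*(-2 + D)) (I(K, D) = (-1 + K)*((2*K)*(-2 + D) + K) = (-1 + K)*(2*K*(-2 + D) + K) = (-1 + K)*(K + 2*K*(-2 + D)))
I(y(-2), -5)*f(18, 28) = (6*(3 - 3*6 - 2*(-5) + 2*(-5)*6))*(-4 + 18) = (6*(3 - 18 + 10 - 60))*14 = (6*(-65))*14 = -390*14 = -5460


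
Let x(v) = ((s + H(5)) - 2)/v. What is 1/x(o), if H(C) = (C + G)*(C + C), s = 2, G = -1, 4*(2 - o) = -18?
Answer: 13/80 ≈ 0.16250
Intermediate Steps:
o = 13/2 (o = 2 - 1/4*(-18) = 2 + 9/2 = 13/2 ≈ 6.5000)
H(C) = 2*C*(-1 + C) (H(C) = (C - 1)*(C + C) = (-1 + C)*(2*C) = 2*C*(-1 + C))
x(v) = 40/v (x(v) = ((2 + 2*5*(-1 + 5)) - 2)/v = ((2 + 2*5*4) - 2)/v = ((2 + 40) - 2)/v = (42 - 2)/v = 40/v)
1/x(o) = 1/(40/(13/2)) = 1/(40*(2/13)) = 1/(80/13) = 13/80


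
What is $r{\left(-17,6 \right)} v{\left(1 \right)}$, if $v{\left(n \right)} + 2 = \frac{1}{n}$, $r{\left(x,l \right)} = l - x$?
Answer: $-23$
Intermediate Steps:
$v{\left(n \right)} = -2 + \frac{1}{n}$
$r{\left(-17,6 \right)} v{\left(1 \right)} = \left(6 - -17\right) \left(-2 + 1^{-1}\right) = \left(6 + 17\right) \left(-2 + 1\right) = 23 \left(-1\right) = -23$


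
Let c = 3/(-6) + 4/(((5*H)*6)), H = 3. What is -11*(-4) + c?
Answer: 3919/90 ≈ 43.544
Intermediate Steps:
c = -41/90 (c = 3/(-6) + 4/(((5*3)*6)) = 3*(-⅙) + 4/((15*6)) = -½ + 4/90 = -½ + 4*(1/90) = -½ + 2/45 = -41/90 ≈ -0.45556)
-11*(-4) + c = -11*(-4) - 41/90 = 44 - 41/90 = 3919/90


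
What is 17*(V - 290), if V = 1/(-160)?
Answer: -788817/160 ≈ -4930.1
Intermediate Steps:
V = -1/160 ≈ -0.0062500
17*(V - 290) = 17*(-1/160 - 290) = 17*(-46401/160) = -788817/160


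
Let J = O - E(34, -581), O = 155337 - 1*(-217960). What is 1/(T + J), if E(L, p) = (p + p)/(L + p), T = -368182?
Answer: 547/2796743 ≈ 0.00019558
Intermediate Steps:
E(L, p) = 2*p/(L + p) (E(L, p) = (2*p)/(L + p) = 2*p/(L + p))
O = 373297 (O = 155337 + 217960 = 373297)
J = 204192297/547 (J = 373297 - 2*(-581)/(34 - 581) = 373297 - 2*(-581)/(-547) = 373297 - 2*(-581)*(-1)/547 = 373297 - 1*1162/547 = 373297 - 1162/547 = 204192297/547 ≈ 3.7330e+5)
1/(T + J) = 1/(-368182 + 204192297/547) = 1/(2796743/547) = 547/2796743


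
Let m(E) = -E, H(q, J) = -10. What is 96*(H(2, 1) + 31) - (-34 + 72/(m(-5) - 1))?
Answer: 2032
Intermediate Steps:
96*(H(2, 1) + 31) - (-34 + 72/(m(-5) - 1)) = 96*(-10 + 31) - (-34 + 72/(-1*(-5) - 1)) = 96*21 - (-34 + 72/(5 - 1)) = 2016 - (-34 + 72/4) = 2016 - (-34 + (1/4)*72) = 2016 - (-34 + 18) = 2016 - 1*(-16) = 2016 + 16 = 2032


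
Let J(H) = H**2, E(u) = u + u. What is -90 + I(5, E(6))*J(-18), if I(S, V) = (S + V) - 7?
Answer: 3150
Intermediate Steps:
E(u) = 2*u
I(S, V) = -7 + S + V
-90 + I(5, E(6))*J(-18) = -90 + (-7 + 5 + 2*6)*(-18)**2 = -90 + (-7 + 5 + 12)*324 = -90 + 10*324 = -90 + 3240 = 3150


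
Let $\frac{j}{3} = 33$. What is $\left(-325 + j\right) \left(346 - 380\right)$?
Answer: $7684$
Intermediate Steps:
$j = 99$ ($j = 3 \cdot 33 = 99$)
$\left(-325 + j\right) \left(346 - 380\right) = \left(-325 + 99\right) \left(346 - 380\right) = \left(-226\right) \left(-34\right) = 7684$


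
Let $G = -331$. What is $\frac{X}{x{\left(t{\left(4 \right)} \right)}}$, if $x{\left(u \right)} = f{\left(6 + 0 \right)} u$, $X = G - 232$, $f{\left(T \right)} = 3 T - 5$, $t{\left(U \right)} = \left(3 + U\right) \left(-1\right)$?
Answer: $\frac{563}{91} \approx 6.1868$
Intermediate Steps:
$t{\left(U \right)} = -3 - U$
$f{\left(T \right)} = -5 + 3 T$
$X = -563$ ($X = -331 - 232 = -563$)
$x{\left(u \right)} = 13 u$ ($x{\left(u \right)} = \left(-5 + 3 \left(6 + 0\right)\right) u = \left(-5 + 3 \cdot 6\right) u = \left(-5 + 18\right) u = 13 u$)
$\frac{X}{x{\left(t{\left(4 \right)} \right)}} = - \frac{563}{13 \left(-3 - 4\right)} = - \frac{563}{13 \left(-7\right)} = - \frac{563}{-91} = \left(-563\right) \left(- \frac{1}{91}\right) = \frac{563}{91}$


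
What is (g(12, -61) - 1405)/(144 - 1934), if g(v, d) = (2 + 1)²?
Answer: 698/895 ≈ 0.77989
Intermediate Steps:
g(v, d) = 9 (g(v, d) = 3² = 9)
(g(12, -61) - 1405)/(144 - 1934) = (9 - 1405)/(144 - 1934) = -1396/(-1790) = -1396*(-1/1790) = 698/895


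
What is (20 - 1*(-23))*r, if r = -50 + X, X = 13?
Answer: -1591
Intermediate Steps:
r = -37 (r = -50 + 13 = -37)
(20 - 1*(-23))*r = (20 - 1*(-23))*(-37) = (20 + 23)*(-37) = 43*(-37) = -1591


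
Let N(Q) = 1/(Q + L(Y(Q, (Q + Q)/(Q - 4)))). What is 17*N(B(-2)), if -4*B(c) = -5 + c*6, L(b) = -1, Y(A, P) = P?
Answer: 68/13 ≈ 5.2308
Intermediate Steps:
B(c) = 5/4 - 3*c/2 (B(c) = -(-5 + c*6)/4 = -(-5 + 6*c)/4 = 5/4 - 3*c/2)
N(Q) = 1/(-1 + Q) (N(Q) = 1/(Q - 1) = 1/(-1 + Q))
17*N(B(-2)) = 17/(-1 + (5/4 - 3/2*(-2))) = 17/(-1 + (5/4 + 3)) = 17/(-1 + 17/4) = 17/(13/4) = 17*(4/13) = 68/13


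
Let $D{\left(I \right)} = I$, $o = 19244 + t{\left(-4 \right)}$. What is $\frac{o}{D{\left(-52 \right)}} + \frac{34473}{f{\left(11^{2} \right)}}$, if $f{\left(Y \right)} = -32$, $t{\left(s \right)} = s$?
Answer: $- \frac{46313}{32} \approx -1447.3$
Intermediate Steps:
$o = 19240$ ($o = 19244 - 4 = 19240$)
$\frac{o}{D{\left(-52 \right)}} + \frac{34473}{f{\left(11^{2} \right)}} = \frac{19240}{-52} + \frac{34473}{-32} = 19240 \left(- \frac{1}{52}\right) + 34473 \left(- \frac{1}{32}\right) = -370 - \frac{34473}{32} = - \frac{46313}{32}$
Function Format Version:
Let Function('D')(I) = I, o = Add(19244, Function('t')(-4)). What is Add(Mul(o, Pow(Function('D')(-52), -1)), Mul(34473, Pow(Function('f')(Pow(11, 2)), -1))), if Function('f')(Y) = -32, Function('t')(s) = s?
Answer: Rational(-46313, 32) ≈ -1447.3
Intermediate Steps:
o = 19240 (o = Add(19244, -4) = 19240)
Add(Mul(o, Pow(Function('D')(-52), -1)), Mul(34473, Pow(Function('f')(Pow(11, 2)), -1))) = Add(Mul(19240, Pow(-52, -1)), Mul(34473, Pow(-32, -1))) = Add(Mul(19240, Rational(-1, 52)), Mul(34473, Rational(-1, 32))) = Add(-370, Rational(-34473, 32)) = Rational(-46313, 32)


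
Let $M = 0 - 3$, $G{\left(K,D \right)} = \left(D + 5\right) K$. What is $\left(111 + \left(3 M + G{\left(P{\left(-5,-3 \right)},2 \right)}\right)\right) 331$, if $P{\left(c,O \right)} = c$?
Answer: $22177$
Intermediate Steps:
$G{\left(K,D \right)} = K \left(5 + D\right)$ ($G{\left(K,D \right)} = \left(5 + D\right) K = K \left(5 + D\right)$)
$M = -3$ ($M = 0 - 3 = -3$)
$\left(111 + \left(3 M + G{\left(P{\left(-5,-3 \right)},2 \right)}\right)\right) 331 = \left(111 + \left(3 \left(-3\right) - 5 \left(5 + 2\right)\right)\right) 331 = \left(111 - 44\right) 331 = 67 \cdot 331 = 22177$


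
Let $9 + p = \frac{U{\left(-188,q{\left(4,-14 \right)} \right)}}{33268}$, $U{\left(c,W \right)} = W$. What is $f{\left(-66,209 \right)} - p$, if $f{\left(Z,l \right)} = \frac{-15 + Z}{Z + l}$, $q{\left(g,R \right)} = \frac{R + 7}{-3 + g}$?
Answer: $\frac{40122209}{4757324} \approx 8.4338$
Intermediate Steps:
$q{\left(g,R \right)} = \frac{7 + R}{-3 + g}$
$f{\left(Z,l \right)} = \frac{-15 + Z}{Z + l}$
$p = - \frac{299419}{33268}$ ($p = -9 + \frac{\frac{1}{-3 + 4} \left(7 - 14\right)}{33268} = -9 + 1^{-1} \left(-7\right) \frac{1}{33268} = -9 + 1 \left(-7\right) \frac{1}{33268} = -9 - \frac{7}{33268} = - \frac{299419}{33268} \approx -9.0002$)
$f{\left(-66,209 \right)} - p = \frac{-15 - 66}{-66 + 209} - - \frac{299419}{33268} = \frac{1}{143} \left(-81\right) + \frac{299419}{33268} = - \frac{81}{143} + \frac{299419}{33268} = \frac{40122209}{4757324}$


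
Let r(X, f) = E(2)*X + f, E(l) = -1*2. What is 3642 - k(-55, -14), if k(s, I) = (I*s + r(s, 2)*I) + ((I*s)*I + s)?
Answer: 15275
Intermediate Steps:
E(l) = -2
r(X, f) = f - 2*X (r(X, f) = -2*X + f = f - 2*X)
k(s, I) = s + I*s + I*(2 - 2*s) + s*I² (k(s, I) = (I*s + (2 - 2*s)*I) + ((I*s)*I + s) = (I*s + I*(2 - 2*s)) + (s*I² + s) = (I*s + I*(2 - 2*s)) + (s + s*I²) = s + I*s + I*(2 - 2*s) + s*I²)
3642 - k(-55, -14) = 3642 - (-55 + 2*(-14) - 55*(-14)² - 1*(-14)*(-55)) = 3642 - (-55 - 28 - 55*196 - 770) = 3642 - (-55 - 28 - 10780 - 770) = 3642 - 1*(-11633) = 3642 + 11633 = 15275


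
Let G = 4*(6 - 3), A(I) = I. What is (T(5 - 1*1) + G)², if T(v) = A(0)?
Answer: 144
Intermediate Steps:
T(v) = 0
G = 12 (G = 4*3 = 12)
(T(5 - 1*1) + G)² = (0 + 12)² = 12² = 144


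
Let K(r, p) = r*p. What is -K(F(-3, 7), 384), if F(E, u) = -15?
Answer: 5760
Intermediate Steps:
K(r, p) = p*r
-K(F(-3, 7), 384) = -384*(-15) = -1*(-5760) = 5760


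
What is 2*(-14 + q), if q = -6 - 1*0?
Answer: -40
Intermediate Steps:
q = -6 (q = -6 + 0 = -6)
2*(-14 + q) = 2*(-14 - 6) = 2*(-20) = -40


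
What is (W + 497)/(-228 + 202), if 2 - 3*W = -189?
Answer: -841/39 ≈ -21.564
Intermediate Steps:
W = 191/3 (W = ⅔ - ⅓*(-189) = ⅔ + 63 = 191/3 ≈ 63.667)
(W + 497)/(-228 + 202) = (191/3 + 497)/(-228 + 202) = (1682/3)/(-26) = (1682/3)*(-1/26) = -841/39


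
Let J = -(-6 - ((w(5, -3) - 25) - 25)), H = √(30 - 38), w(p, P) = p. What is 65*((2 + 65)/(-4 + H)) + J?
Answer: -4589/6 - 4355*I*√2/12 ≈ -764.83 - 513.24*I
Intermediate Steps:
H = 2*I*√2 (H = √(-8) = 2*I*√2 ≈ 2.8284*I)
J = -39 (J = -(-6 - ((5 - 25) - 25)) = -(-6 - (-20 - 25)) = -(-6 - 1*(-45)) = -(-6 + 45) = -1*39 = -39)
65*((2 + 65)/(-4 + H)) + J = 65*((2 + 65)/(-4 + 2*I*√2)) - 39 = 65*(67/(-4 + 2*I*√2)) - 39 = 4355/(-4 + 2*I*√2) - 39 = -39 + 4355/(-4 + 2*I*√2)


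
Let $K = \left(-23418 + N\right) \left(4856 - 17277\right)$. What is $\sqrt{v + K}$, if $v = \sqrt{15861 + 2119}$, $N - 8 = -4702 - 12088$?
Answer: $\sqrt{499324200 + 2 \sqrt{4495}} \approx 22346.0$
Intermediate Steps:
$N = -16782$ ($N = 8 - 16790 = -16782$)
$K = 499324200$ ($K = \left(-23418 - 16782\right) \left(4856 - 17277\right) = \left(-40200\right) \left(-12421\right) = 499324200$)
$v = 2 \sqrt{4495}$ ($v = \sqrt{17980} = 2 \sqrt{4495} \approx 134.09$)
$\sqrt{v + K} = \sqrt{2 \sqrt{4495} + 499324200} = \sqrt{499324200 + 2 \sqrt{4495}}$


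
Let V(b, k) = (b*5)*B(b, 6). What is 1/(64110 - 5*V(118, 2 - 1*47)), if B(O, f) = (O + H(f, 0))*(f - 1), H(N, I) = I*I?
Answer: -1/1676390 ≈ -5.9652e-7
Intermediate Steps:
H(N, I) = I²
B(O, f) = O*(-1 + f) (B(O, f) = (O + 0²)*(f - 1) = (O + 0)*(-1 + f) = O*(-1 + f))
V(b, k) = 25*b² (V(b, k) = (b*5)*(b*(-1 + 6)) = (5*b)*(b*5) = (5*b)*(5*b) = 25*b²)
1/(64110 - 5*V(118, 2 - 1*47)) = 1/(64110 - 125*118²) = 1/(64110 - 125*13924) = 1/(64110 - 5*348100) = 1/(64110 - 1740500) = 1/(-1676390) = -1/1676390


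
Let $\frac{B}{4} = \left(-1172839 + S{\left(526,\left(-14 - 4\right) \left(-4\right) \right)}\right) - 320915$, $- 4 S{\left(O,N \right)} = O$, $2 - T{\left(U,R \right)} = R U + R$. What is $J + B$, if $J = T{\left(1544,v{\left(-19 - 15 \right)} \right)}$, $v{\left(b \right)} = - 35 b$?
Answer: $-7814090$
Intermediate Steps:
$T{\left(U,R \right)} = 2 - R - R U$ ($T{\left(U,R \right)} = 2 - \left(R U + R\right) = 2 - \left(R + R U\right) = 2 - R - R U$)
$S{\left(O,N \right)} = - \frac{O}{4}$
$J = -1838548$ ($J = 2 - - 35 \left(-19 - 15\right) - - 35 \left(-19 - 15\right) 1544 = 2 - \left(-35\right) \left(-34\right) - \left(-35\right) \left(-34\right) 1544 = 2 - 1190 - 1190 \cdot 1544 = 2 - 1190 - 1837360 = -1838548$)
$B = -5975542$ ($B = 4 \left(\left(-1172839 - \frac{263}{2}\right) - 320915\right) = 4 \left(- \frac{2345941}{2} - 320915\right) = 4 \left(- \frac{2987771}{2}\right) = -5975542$)
$J + B = -1838548 - 5975542 = -7814090$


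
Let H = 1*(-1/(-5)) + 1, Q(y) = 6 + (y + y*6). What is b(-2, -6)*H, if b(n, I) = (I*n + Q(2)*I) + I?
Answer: -684/5 ≈ -136.80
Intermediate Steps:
Q(y) = 6 + 7*y (Q(y) = 6 + (y + 6*y) = 6 + 7*y)
b(n, I) = 21*I + I*n (b(n, I) = (I*n + (6 + 7*2)*I) + I = (I*n + (6 + 14)*I) + I = (I*n + 20*I) + I = (20*I + I*n) + I = 21*I + I*n)
H = 6/5 (H = 1*(-1*(-1/5)) + 1 = 1*(1/5) + 1 = 1/5 + 1 = 6/5 ≈ 1.2000)
b(-2, -6)*H = -6*(21 - 2)*(6/5) = -6*19*(6/5) = -114*6/5 = -684/5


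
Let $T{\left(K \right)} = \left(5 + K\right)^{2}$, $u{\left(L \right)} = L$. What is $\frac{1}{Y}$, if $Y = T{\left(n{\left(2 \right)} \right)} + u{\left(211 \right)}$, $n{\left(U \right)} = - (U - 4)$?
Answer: $\frac{1}{260} \approx 0.0038462$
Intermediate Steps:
$n{\left(U \right)} = 4 - U$ ($n{\left(U \right)} = - (-4 + U) = 4 - U$)
$Y = 260$ ($Y = \left(5 + \left(4 - 2\right)\right)^{2} + 211 = \left(5 + 2\right)^{2} + 211 = 7^{2} + 211 = 49 + 211 = 260$)
$\frac{1}{Y} = \frac{1}{260}$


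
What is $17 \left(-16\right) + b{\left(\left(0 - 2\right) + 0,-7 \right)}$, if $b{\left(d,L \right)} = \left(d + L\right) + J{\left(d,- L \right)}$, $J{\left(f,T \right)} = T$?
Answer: $-274$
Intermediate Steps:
$b{\left(d,L \right)} = d$ ($b{\left(d,L \right)} = \left(d + L\right) - L = \left(L + d\right) - L = d$)
$17 \left(-16\right) + b{\left(\left(0 - 2\right) + 0,-7 \right)} = 17 \left(-16\right) + \left(\left(0 - 2\right) + 0\right) = -272 + \left(-2 + 0\right) = -272 - 2 = -274$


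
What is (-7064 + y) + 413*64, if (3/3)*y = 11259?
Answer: 30627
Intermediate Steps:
y = 11259
(-7064 + y) + 413*64 = (-7064 + 11259) + 413*64 = 4195 + 26432 = 30627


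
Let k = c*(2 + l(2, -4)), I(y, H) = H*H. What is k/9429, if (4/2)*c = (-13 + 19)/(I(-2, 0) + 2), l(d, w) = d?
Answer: 2/3143 ≈ 0.00063633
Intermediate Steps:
I(y, H) = H**2
c = 3/2 (c = ((-13 + 19)/(0**2 + 2))/2 = (6/(0 + 2))/2 = (6/2)/2 = (6*(1/2))/2 = (1/2)*3 = 3/2 ≈ 1.5000)
k = 6 (k = 3*(2 + 2)/2 = (3/2)*4 = 6)
k/9429 = 6/9429 = 6*(1/9429) = 2/3143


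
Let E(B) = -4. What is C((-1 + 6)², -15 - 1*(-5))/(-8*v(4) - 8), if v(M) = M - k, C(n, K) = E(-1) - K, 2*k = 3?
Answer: -3/14 ≈ -0.21429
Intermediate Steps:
k = 3/2 (k = (½)*3 = 3/2 ≈ 1.5000)
C(n, K) = -4 - K
v(M) = -3/2 + M (v(M) = M - 1*3/2 = M - 3/2 = -3/2 + M)
C((-1 + 6)², -15 - 1*(-5))/(-8*v(4) - 8) = (-4 - (-15 - 1*(-5)))/(-8*(-3/2 + 4) - 8) = (-4 - (-15 + 5))/(-8*5/2 - 8) = (-4 - 1*(-10))/(-20 - 8) = (-4 + 10)/(-28) = 6*(-1/28) = -3/14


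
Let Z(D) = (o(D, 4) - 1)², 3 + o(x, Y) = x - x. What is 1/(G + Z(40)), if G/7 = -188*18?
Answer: -1/23672 ≈ -4.2244e-5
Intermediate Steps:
o(x, Y) = -3 (o(x, Y) = -3 + (x - x) = -3 + 0 = -3)
Z(D) = 16 (Z(D) = (-3 - 1)² = (-4)² = 16)
G = -23688 (G = 7*(-188*18) = 7*(-3384) = -23688)
1/(G + Z(40)) = 1/(-23688 + 16) = 1/(-23672) = -1/23672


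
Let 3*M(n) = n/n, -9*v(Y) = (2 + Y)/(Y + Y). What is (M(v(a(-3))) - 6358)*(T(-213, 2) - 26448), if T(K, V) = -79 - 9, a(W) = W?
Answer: 506121128/3 ≈ 1.6871e+8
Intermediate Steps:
T(K, V) = -88
v(Y) = -(2 + Y)/(18*Y) (v(Y) = -(2 + Y)/(9*(Y + Y)) = -(2 + Y)/(9*(2*Y)) = -(2 + Y)*1/(2*Y)/9 = -(2 + Y)/(18*Y))
M(n) = 1/3 (M(n) = (n/n)/3 = (1/3)*1 = 1/3)
(M(v(a(-3))) - 6358)*(T(-213, 2) - 26448) = (1/3 - 6358)*(-88 - 26448) = -19073/3*(-26536) = 506121128/3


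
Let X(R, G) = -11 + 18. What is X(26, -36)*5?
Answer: 35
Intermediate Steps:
X(R, G) = 7
X(26, -36)*5 = 7*5 = 35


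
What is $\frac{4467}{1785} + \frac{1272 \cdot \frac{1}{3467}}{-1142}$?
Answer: $\frac{2947330853}{1177895915} \approx 2.5022$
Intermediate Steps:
$\frac{4467}{1785} + \frac{1272 \cdot \frac{1}{3467}}{-1142} = 4467 \cdot \frac{1}{1785} + 1272 \cdot \frac{1}{3467} \left(- \frac{1}{1142}\right) = \frac{1489}{595} + \frac{1272}{3467} \left(- \frac{1}{1142}\right) = \frac{1489}{595} - \frac{636}{1979657} = \frac{2947330853}{1177895915}$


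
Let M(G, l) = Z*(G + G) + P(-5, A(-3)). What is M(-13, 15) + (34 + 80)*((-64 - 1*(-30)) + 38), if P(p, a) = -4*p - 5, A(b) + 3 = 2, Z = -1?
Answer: 497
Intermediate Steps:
A(b) = -1 (A(b) = -3 + 2 = -1)
P(p, a) = -5 - 4*p
M(G, l) = 15 - 2*G (M(G, l) = -(G + G) + (-5 - 4*(-5)) = -2*G + (-5 + 20) = -2*G + 15 = 15 - 2*G)
M(-13, 15) + (34 + 80)*((-64 - 1*(-30)) + 38) = (15 - 2*(-13)) + (34 + 80)*((-64 - 1*(-30)) + 38) = (15 + 26) + 114*((-64 + 30) + 38) = 41 + 114*(-34 + 38) = 41 + 114*4 = 41 + 456 = 497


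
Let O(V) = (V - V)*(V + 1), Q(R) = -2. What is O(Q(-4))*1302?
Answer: 0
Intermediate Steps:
O(V) = 0 (O(V) = 0*(1 + V) = 0)
O(Q(-4))*1302 = 0*1302 = 0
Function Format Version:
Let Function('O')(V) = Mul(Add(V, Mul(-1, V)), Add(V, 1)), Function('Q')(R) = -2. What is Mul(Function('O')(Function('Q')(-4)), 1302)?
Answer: 0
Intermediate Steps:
Function('O')(V) = 0 (Function('O')(V) = Mul(0, Add(1, V)) = 0)
Mul(Function('O')(Function('Q')(-4)), 1302) = Mul(0, 1302) = 0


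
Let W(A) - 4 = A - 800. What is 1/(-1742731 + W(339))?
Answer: -1/1743188 ≈ -5.7366e-7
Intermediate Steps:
W(A) = -796 + A (W(A) = 4 + (A - 800) = 4 + (-800 + A) = -796 + A)
1/(-1742731 + W(339)) = 1/(-1742731 + (-796 + 339)) = 1/(-1742731 - 457) = 1/(-1743188) = -1/1743188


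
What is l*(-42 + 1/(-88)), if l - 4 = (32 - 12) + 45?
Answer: -255093/88 ≈ -2898.8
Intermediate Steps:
l = 69 (l = 4 + ((32 - 12) + 45) = 4 + (20 + 45) = 4 + 65 = 69)
l*(-42 + 1/(-88)) = 69*(-42 + 1/(-88)) = 69*(-42 - 1/88) = 69*(-3697/88) = -255093/88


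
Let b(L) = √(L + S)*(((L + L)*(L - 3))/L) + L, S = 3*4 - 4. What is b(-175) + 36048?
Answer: 35873 - 356*I*√167 ≈ 35873.0 - 4600.5*I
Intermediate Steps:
S = 8 (S = 12 - 4 = 8)
b(L) = L + √(8 + L)*(-6 + 2*L) (b(L) = √(L + 8)*(((L + L)*(L - 3))/L) + L = √(8 + L)*(((2*L)*(-3 + L))/L) + L = √(8 + L)*((2*L*(-3 + L))/L) + L = √(8 + L)*(-6 + 2*L) + L = L + √(8 + L)*(-6 + 2*L))
b(-175) + 36048 = (-175 - 6*√(8 - 175) + 2*(-175)*√(8 - 175)) + 36048 = (-175 - 6*I*√167 + 2*(-175)*√(-167)) + 36048 = (-175 - 6*I*√167 + 2*(-175)*(I*√167)) + 36048 = (-175 - 6*I*√167 - 350*I*√167) + 36048 = (-175 - 356*I*√167) + 36048 = 35873 - 356*I*√167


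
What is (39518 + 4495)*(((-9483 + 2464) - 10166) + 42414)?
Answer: 1110403977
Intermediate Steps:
(39518 + 4495)*(((-9483 + 2464) - 10166) + 42414) = 44013*((-7019 - 10166) + 42414) = 44013*(-17185 + 42414) = 44013*25229 = 1110403977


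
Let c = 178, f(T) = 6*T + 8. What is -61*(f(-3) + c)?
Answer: -10248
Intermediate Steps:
f(T) = 8 + 6*T
-61*(f(-3) + c) = -61*((8 + 6*(-3)) + 178) = -61*((8 - 18) + 178) = -61*(-10 + 178) = -61*168 = -10248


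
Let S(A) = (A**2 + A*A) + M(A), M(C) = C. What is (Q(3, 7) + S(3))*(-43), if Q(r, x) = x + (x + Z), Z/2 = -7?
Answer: -903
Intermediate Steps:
Z = -14 (Z = 2*(-7) = -14)
Q(r, x) = -14 + 2*x (Q(r, x) = x + (x - 14) = x + (-14 + x) = -14 + 2*x)
S(A) = A + 2*A**2 (S(A) = (A**2 + A*A) + A = (A**2 + A**2) + A = 2*A**2 + A = A + 2*A**2)
(Q(3, 7) + S(3))*(-43) = ((-14 + 2*7) + 3*(1 + 2*3))*(-43) = ((-14 + 14) + 3*(1 + 6))*(-43) = (0 + 3*7)*(-43) = (0 + 21)*(-43) = 21*(-43) = -903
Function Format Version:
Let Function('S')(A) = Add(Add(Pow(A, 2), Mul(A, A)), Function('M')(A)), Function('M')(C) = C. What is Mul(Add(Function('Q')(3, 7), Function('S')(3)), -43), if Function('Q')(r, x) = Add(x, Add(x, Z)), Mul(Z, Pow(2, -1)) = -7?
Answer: -903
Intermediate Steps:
Z = -14 (Z = Mul(2, -7) = -14)
Function('Q')(r, x) = Add(-14, Mul(2, x)) (Function('Q')(r, x) = Add(x, Add(x, -14)) = Add(x, Add(-14, x)) = Add(-14, Mul(2, x)))
Function('S')(A) = Add(A, Mul(2, Pow(A, 2))) (Function('S')(A) = Add(Add(Pow(A, 2), Mul(A, A)), A) = Add(Add(Pow(A, 2), Pow(A, 2)), A) = Add(Mul(2, Pow(A, 2)), A) = Add(A, Mul(2, Pow(A, 2))))
Mul(Add(Function('Q')(3, 7), Function('S')(3)), -43) = Mul(Add(Add(-14, Mul(2, 7)), Mul(3, Add(1, Mul(2, 3)))), -43) = Mul(Add(Add(-14, 14), Mul(3, Add(1, 6))), -43) = Mul(Add(0, Mul(3, 7)), -43) = Mul(Add(0, 21), -43) = Mul(21, -43) = -903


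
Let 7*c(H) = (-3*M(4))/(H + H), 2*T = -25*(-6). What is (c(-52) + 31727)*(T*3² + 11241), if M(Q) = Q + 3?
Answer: 9829541169/26 ≈ 3.7806e+8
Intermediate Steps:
T = 75 (T = (-25*(-6))/2 = (½)*150 = 75)
M(Q) = 3 + Q
c(H) = -3/(2*H) (c(H) = ((-3*(3 + 4))/(H + H))/7 = ((-3*7)/((2*H)))/7 = (-21/(2*H))/7 = -3/(2*H))
(c(-52) + 31727)*(T*3² + 11241) = (-3/2/(-52) + 31727)*(75*3² + 11241) = (-3/2*(-1/52) + 31727)*(75*9 + 11241) = (3/104 + 31727)*(675 + 11241) = (3299611/104)*11916 = 9829541169/26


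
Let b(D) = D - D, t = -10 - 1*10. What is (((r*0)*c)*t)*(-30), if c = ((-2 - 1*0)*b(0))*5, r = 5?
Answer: 0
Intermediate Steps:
t = -20 (t = -10 - 10 = -20)
b(D) = 0
c = 0 (c = ((-2 - 1*0)*0)*5 = ((-2 + 0)*0)*5 = -2*0*5 = 0*5 = 0)
(((r*0)*c)*t)*(-30) = (((5*0)*0)*(-20))*(-30) = ((0*0)*(-20))*(-30) = (0*(-20))*(-30) = 0*(-30) = 0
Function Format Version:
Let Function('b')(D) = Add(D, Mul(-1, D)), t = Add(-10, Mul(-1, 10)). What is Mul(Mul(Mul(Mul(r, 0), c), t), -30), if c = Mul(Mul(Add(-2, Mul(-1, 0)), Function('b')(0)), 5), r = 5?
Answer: 0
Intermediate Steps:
t = -20 (t = Add(-10, -10) = -20)
Function('b')(D) = 0
c = 0 (c = Mul(Mul(Add(-2, Mul(-1, 0)), 0), 5) = Mul(Mul(Add(-2, 0), 0), 5) = Mul(Mul(-2, 0), 5) = Mul(0, 5) = 0)
Mul(Mul(Mul(Mul(r, 0), c), t), -30) = Mul(Mul(Mul(Mul(5, 0), 0), -20), -30) = Mul(Mul(Mul(0, 0), -20), -30) = Mul(Mul(0, -20), -30) = Mul(0, -30) = 0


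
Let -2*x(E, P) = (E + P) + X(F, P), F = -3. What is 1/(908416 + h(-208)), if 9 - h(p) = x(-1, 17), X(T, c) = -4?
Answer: 1/908431 ≈ 1.1008e-6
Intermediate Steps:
x(E, P) = 2 - E/2 - P/2 (x(E, P) = -((E + P) - 4)/2 = -(-4 + E + P)/2 = 2 - E/2 - P/2)
h(p) = 15 (h(p) = 9 - (2 - 1/2*(-1) - 1/2*17) = 9 - (2 + 1/2 - 17/2) = 9 - 1*(-6) = 9 + 6 = 15)
1/(908416 + h(-208)) = 1/(908416 + 15) = 1/908431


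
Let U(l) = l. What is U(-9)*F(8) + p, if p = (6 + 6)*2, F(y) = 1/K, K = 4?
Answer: 87/4 ≈ 21.750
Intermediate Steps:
F(y) = ¼ (F(y) = 1/4 = ¼)
p = 24 (p = 12*2 = 24)
U(-9)*F(8) + p = -9*¼ + 24 = -9/4 + 24 = 87/4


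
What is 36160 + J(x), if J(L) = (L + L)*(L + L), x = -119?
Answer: 92804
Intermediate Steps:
J(L) = 4*L**2 (J(L) = (2*L)*(2*L) = 4*L**2)
36160 + J(x) = 36160 + 4*(-119)**2 = 36160 + 4*14161 = 36160 + 56644 = 92804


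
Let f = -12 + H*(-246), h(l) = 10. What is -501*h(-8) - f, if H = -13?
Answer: -8196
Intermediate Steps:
f = 3186 (f = -12 - 13*(-246) = -12 + 3198 = 3186)
-501*h(-8) - f = -501*10 - 1*3186 = -5010 - 3186 = -8196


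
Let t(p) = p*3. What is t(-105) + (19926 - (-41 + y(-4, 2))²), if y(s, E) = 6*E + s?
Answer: 18522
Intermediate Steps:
t(p) = 3*p
y(s, E) = s + 6*E
t(-105) + (19926 - (-41 + y(-4, 2))²) = 3*(-105) + (19926 - (-41 + (-4 + 6*2))²) = -315 + (19926 - (-41 + (-4 + 12))²) = -315 + (19926 - (-41 + 8)²) = -315 + (19926 - 1*(-33)²) = -315 + (19926 - 1*1089) = -315 + (19926 - 1089) = -315 + 18837 = 18522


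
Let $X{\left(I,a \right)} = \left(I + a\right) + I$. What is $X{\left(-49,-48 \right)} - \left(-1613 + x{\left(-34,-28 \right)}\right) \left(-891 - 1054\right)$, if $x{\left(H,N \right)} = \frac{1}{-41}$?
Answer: $- \frac{128636616}{41} \approx -3.1375 \cdot 10^{6}$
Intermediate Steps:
$X{\left(I,a \right)} = a + 2 I$
$x{\left(H,N \right)} = - \frac{1}{41}$
$X{\left(-49,-48 \right)} - \left(-1613 + x{\left(-34,-28 \right)}\right) \left(-891 - 1054\right) = \left(-48 + 2 \left(-49\right)\right) - \left(-1613 - \frac{1}{41}\right) \left(-891 - 1054\right) = \left(-48 - 98\right) - \left(- \frac{66134}{41}\right) \left(-1945\right) = -146 - \frac{128630630}{41} = - \frac{128636616}{41}$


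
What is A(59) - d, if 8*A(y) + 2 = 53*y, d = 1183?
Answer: -6339/8 ≈ -792.38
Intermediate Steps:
A(y) = -1/4 + 53*y/8 (A(y) = -1/4 + (53*y)/8 = -1/4 + 53*y/8)
A(59) - d = (-1/4 + (53/8)*59) - 1*1183 = (-1/4 + 3127/8) - 1183 = 3125/8 - 1183 = -6339/8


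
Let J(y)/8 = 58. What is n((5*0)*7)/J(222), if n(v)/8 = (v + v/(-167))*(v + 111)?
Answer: 0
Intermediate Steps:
n(v) = 1328*v*(111 + v)/167 (n(v) = 8*((v + v/(-167))*(v + 111)) = 8*((v + v*(-1/167))*(111 + v)) = 8*((v - v/167)*(111 + v)) = 8*((166*v/167)*(111 + v)) = 8*(166*v*(111 + v)/167) = 1328*v*(111 + v)/167)
J(y) = 464 (J(y) = 8*58 = 464)
n((5*0)*7)/J(222) = (1328*((5*0)*7)*(111 + (5*0)*7)/167)/464 = (1328*(0*7)*(111 + 0*7)/167)*(1/464) = ((1328/167)*0*(111 + 0))*(1/464) = ((1328/167)*0*111)*(1/464) = 0*(1/464) = 0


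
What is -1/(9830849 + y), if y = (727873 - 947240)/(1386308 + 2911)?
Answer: -1389219/13657201997564 ≈ -1.0172e-7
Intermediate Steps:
y = -219367/1389219 ≈ -0.15791
-1/(9830849 + y) = -1/(9830849 - 219367/1389219) = -1/13657201997564/1389219 = -1*1389219/13657201997564 = -1389219/13657201997564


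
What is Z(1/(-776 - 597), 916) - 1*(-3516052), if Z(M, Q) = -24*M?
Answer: 4827539420/1373 ≈ 3.5161e+6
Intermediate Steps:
Z(1/(-776 - 597), 916) - 1*(-3516052) = -24/(-776 - 597) - 1*(-3516052) = -24/(-1373) + 3516052 = -24*(-1/1373) + 3516052 = 24/1373 + 3516052 = 4827539420/1373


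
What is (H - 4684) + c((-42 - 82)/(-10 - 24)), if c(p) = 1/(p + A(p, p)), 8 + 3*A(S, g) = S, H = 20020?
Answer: 1717683/112 ≈ 15336.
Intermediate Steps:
A(S, g) = -8/3 + S/3
c(p) = 1/(-8/3 + 4*p/3) (c(p) = 1/(p + (-8/3 + p/3)) = 1/(-8/3 + 4*p/3))
(H - 4684) + c((-42 - 82)/(-10 - 24)) = (20020 - 4684) + 3/(4*(-2 + (-42 - 82)/(-10 - 24))) = 15336 + 3/(4*(-2 - 124/(-34))) = 15336 + 3/(4*(-2 - 124*(-1/34))) = 15336 + 3/(4*(-2 + 62/17)) = 15336 + 3/(4*(28/17)) = 15336 + (3/4)*(17/28) = 15336 + 51/112 = 1717683/112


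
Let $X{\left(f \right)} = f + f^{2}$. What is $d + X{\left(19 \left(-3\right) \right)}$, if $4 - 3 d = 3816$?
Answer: $\frac{5764}{3} \approx 1921.3$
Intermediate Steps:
$d = - \frac{3812}{3}$ ($d = \frac{4}{3} - 1272 = - \frac{3812}{3} \approx -1270.7$)
$d + X{\left(19 \left(-3\right) \right)} = - \frac{3812}{3} + 19 \left(-3\right) \left(1 + 19 \left(-3\right)\right) = - \frac{3812}{3} - 57 \left(1 - 57\right) = - \frac{3812}{3} - -3192 = - \frac{3812}{3} + 3192 = \frac{5764}{3}$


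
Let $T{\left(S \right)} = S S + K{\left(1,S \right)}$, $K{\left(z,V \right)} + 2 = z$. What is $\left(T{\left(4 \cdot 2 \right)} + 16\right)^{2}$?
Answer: $6241$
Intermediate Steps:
$K{\left(z,V \right)} = -2 + z$
$T{\left(S \right)} = -1 + S^{2}$ ($T{\left(S \right)} = S S + \left(-2 + 1\right) = S^{2} - 1 = -1 + S^{2}$)
$\left(T{\left(4 \cdot 2 \right)} + 16\right)^{2} = \left(\left(-1 + \left(4 \cdot 2\right)^{2}\right) + 16\right)^{2} = \left(\left(-1 + 8^{2}\right) + 16\right)^{2} = \left(\left(-1 + 64\right) + 16\right)^{2} = \left(63 + 16\right)^{2} = 79^{2} = 6241$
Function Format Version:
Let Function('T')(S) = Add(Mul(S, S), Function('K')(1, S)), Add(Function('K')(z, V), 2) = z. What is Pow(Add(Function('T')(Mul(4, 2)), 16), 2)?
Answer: 6241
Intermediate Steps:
Function('K')(z, V) = Add(-2, z)
Function('T')(S) = Add(-1, Pow(S, 2)) (Function('T')(S) = Add(Mul(S, S), Add(-2, 1)) = Add(Pow(S, 2), -1) = Add(-1, Pow(S, 2)))
Pow(Add(Function('T')(Mul(4, 2)), 16), 2) = Pow(Add(Add(-1, Pow(Mul(4, 2), 2)), 16), 2) = Pow(Add(Add(-1, Pow(8, 2)), 16), 2) = Pow(Add(Add(-1, 64), 16), 2) = Pow(Add(63, 16), 2) = Pow(79, 2) = 6241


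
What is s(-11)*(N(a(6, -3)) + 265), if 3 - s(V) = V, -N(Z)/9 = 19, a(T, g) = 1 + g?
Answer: 1316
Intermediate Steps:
N(Z) = -171 (N(Z) = -9*19 = -171)
s(V) = 3 - V
s(-11)*(N(a(6, -3)) + 265) = (3 - 1*(-11))*(-171 + 265) = (3 + 11)*94 = 14*94 = 1316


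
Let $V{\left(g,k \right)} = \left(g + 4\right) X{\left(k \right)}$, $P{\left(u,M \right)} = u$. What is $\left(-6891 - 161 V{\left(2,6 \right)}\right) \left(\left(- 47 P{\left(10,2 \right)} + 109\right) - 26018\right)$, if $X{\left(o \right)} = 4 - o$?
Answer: $130813461$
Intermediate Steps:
$V{\left(g,k \right)} = \left(4 + g\right) \left(4 - k\right)$ ($V{\left(g,k \right)} = \left(g + 4\right) \left(4 - k\right) = \left(4 + g\right) \left(4 - k\right)$)
$\left(-6891 - 161 V{\left(2,6 \right)}\right) \left(\left(- 47 P{\left(10,2 \right)} + 109\right) - 26018\right) = \left(-6891 - 161 \left(- \left(-4 + 6\right) \left(4 + 2\right)\right)\right) \left(\left(\left(-47\right) 10 + 109\right) - 26018\right) = \left(-6891 - 161 \left(\left(-1\right) 2 \cdot 6\right)\right) \left(\left(-470 + 109\right) - 26018\right) = \left(-6891 - -1932\right) \left(-361 - 26018\right) = \left(-6891 + 1932\right) \left(-26379\right) = \left(-4959\right) \left(-26379\right) = 130813461$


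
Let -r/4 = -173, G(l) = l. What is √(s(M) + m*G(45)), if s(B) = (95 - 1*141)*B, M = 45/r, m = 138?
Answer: 15*√3302570/346 ≈ 78.785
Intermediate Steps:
r = 692 (r = -4*(-173) = 692)
M = 45/692 ≈ 0.065029
s(B) = -46*B (s(B) = (95 - 141)*B = -46*B)
√(s(M) + m*G(45)) = √(-46*45/692 + 138*45) = √(-1035/346 + 6210) = √(2147625/346) = 15*√3302570/346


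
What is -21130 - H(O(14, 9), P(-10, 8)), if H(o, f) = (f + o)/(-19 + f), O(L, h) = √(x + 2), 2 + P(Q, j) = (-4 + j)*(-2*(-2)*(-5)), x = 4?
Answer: -2134212/101 + √6/101 ≈ -21131.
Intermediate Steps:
P(Q, j) = 78 - 20*j (P(Q, j) = -2 + (-4 + j)*(-2*(-2)*(-5)) = -2 + (-4 + j)*(4*(-5)) = -2 + (-4 + j)*(-20) = -2 + (80 - 20*j) = 78 - 20*j)
O(L, h) = √6 (O(L, h) = √(4 + 2) = √6)
H(o, f) = (f + o)/(-19 + f)
-21130 - H(O(14, 9), P(-10, 8)) = -21130 - ((78 - 20*8) + √6)/(-19 + (78 - 20*8)) = -21130 - ((78 - 160) + √6)/(-19 + (78 - 160)) = -21130 - (-82 + √6)/(-19 - 82) = -21130 - (-82 + √6)/(-101) = -21130 - (-1)*(-82 + √6)/101 = -21130 - (82/101 - √6/101) = -21130 + (-82/101 + √6/101) = -2134212/101 + √6/101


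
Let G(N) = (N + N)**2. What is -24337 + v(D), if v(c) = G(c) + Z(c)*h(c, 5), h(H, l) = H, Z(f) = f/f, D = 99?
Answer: 14966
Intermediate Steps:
G(N) = 4*N**2 (G(N) = (2*N)**2 = 4*N**2)
Z(f) = 1
v(c) = c + 4*c**2 (v(c) = 4*c**2 + 1*c = 4*c**2 + c = c + 4*c**2)
-24337 + v(D) = -24337 + 99*(1 + 4*99) = -24337 + 99*(1 + 396) = -24337 + 99*397 = -24337 + 39303 = 14966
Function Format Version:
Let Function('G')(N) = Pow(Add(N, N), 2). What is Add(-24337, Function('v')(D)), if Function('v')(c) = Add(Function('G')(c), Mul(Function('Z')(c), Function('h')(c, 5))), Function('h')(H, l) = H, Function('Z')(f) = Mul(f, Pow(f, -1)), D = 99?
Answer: 14966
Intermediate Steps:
Function('G')(N) = Mul(4, Pow(N, 2)) (Function('G')(N) = Pow(Mul(2, N), 2) = Mul(4, Pow(N, 2)))
Function('Z')(f) = 1
Function('v')(c) = Add(c, Mul(4, Pow(c, 2))) (Function('v')(c) = Add(Mul(4, Pow(c, 2)), Mul(1, c)) = Add(Mul(4, Pow(c, 2)), c) = Add(c, Mul(4, Pow(c, 2))))
Add(-24337, Function('v')(D)) = Add(-24337, Mul(99, Add(1, Mul(4, 99)))) = Add(-24337, Mul(99, Add(1, 396))) = Add(-24337, Mul(99, 397)) = Add(-24337, 39303) = 14966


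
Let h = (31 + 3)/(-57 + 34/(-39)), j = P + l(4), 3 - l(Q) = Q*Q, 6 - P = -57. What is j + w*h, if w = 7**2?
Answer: 47876/2257 ≈ 21.212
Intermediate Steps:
P = 63 (P = 6 - 1*(-57) = 6 + 57 = 63)
l(Q) = 3 - Q**2 (l(Q) = 3 - Q*Q = 3 - Q**2)
w = 49
j = 50 (j = 63 + (3 - 1*4**2) = 63 + (3 - 1*16) = 63 + (3 - 16) = 63 - 13 = 50)
h = -1326/2257 (h = 34/(-57 + 34*(-1/39)) = 34/(-57 - 34/39) = 34/(-2257/39) = 34*(-39/2257) = -1326/2257 ≈ -0.58751)
j + w*h = 50 + 49*(-1326/2257) = 50 - 64974/2257 = 47876/2257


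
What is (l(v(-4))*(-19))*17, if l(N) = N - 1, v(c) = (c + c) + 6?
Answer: 969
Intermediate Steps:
v(c) = 6 + 2*c (v(c) = 2*c + 6 = 6 + 2*c)
l(N) = -1 + N
(l(v(-4))*(-19))*17 = ((-1 + (6 + 2*(-4)))*(-19))*17 = ((-1 + (6 - 8))*(-19))*17 = ((-1 - 2)*(-19))*17 = -3*(-19)*17 = 57*17 = 969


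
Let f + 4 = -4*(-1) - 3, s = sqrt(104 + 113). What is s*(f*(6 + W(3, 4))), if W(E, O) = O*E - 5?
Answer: -39*sqrt(217) ≈ -574.51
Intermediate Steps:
s = sqrt(217) ≈ 14.731
W(E, O) = -5 + E*O (W(E, O) = E*O - 5 = -5 + E*O)
f = -3 (f = -4 + (-4*(-1) - 3) = -4 + (4 - 3) = -4 + 1 = -3)
s*(f*(6 + W(3, 4))) = sqrt(217)*(-3*(6 + (-5 + 3*4))) = sqrt(217)*(-3*(6 + (-5 + 12))) = sqrt(217)*(-3*(6 + 7)) = sqrt(217)*(-3*13) = sqrt(217)*(-39) = -39*sqrt(217)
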